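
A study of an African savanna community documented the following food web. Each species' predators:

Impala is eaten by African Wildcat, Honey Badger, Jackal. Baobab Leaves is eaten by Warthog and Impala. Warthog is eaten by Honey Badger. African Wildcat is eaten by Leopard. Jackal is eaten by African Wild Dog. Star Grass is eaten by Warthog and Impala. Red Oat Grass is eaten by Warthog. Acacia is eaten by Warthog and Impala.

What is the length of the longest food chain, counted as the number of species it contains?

4 species

One longest chain: Acacia → Impala → Jackal → African Wild Dog.
It has 4 species and 3 links.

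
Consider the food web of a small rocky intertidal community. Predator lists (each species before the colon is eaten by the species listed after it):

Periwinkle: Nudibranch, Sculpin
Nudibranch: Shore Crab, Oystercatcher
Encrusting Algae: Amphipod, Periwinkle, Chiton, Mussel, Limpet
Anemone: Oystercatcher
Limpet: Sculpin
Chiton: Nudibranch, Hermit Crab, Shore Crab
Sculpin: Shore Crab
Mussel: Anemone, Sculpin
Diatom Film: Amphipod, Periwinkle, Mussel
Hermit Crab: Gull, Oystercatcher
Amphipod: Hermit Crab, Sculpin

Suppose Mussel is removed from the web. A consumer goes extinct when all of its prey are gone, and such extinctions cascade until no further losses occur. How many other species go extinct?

1

Remove Mussel.
Round 1: Anemone (all prey gone) → extinct.
No further losses. Total secondary extinctions: 1.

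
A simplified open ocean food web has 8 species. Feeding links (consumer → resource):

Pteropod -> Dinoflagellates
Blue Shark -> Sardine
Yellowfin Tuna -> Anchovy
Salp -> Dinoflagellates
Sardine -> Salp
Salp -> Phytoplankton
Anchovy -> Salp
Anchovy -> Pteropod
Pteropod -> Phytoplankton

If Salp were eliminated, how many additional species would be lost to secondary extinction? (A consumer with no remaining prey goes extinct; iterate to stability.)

Remove Salp.
Round 1: Sardine (all prey gone) → extinct.
Round 2: Blue Shark (all prey gone) → extinct.
No further losses. Total secondary extinctions: 2.

2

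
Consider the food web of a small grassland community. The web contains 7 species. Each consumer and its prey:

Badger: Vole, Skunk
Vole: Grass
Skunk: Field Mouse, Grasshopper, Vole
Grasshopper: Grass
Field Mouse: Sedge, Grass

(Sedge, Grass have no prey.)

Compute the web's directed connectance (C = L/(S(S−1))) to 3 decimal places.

C = 0.214

The web has S = 7 species and L = 9 feeding links.
C = L / (S(S−1)) = 9 / 42 = 0.2143 ≈ 0.214.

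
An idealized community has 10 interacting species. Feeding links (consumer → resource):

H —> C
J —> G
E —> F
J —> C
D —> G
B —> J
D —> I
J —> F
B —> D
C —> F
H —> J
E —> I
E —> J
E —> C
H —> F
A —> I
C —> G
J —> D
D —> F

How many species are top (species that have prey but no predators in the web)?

4

Top species (has prey, but nothing eats it): A, B, E, H.
Count: 4.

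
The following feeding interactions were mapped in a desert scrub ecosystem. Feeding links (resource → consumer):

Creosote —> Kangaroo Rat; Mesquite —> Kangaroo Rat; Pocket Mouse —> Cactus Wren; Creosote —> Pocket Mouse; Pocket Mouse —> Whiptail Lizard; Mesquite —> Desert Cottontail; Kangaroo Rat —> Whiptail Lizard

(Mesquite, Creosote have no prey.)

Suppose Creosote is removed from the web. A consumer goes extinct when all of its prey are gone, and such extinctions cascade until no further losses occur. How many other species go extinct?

2

Remove Creosote.
Round 1: Pocket Mouse (all prey gone) → extinct.
Round 2: Cactus Wren (all prey gone) → extinct.
No further losses. Total secondary extinctions: 2.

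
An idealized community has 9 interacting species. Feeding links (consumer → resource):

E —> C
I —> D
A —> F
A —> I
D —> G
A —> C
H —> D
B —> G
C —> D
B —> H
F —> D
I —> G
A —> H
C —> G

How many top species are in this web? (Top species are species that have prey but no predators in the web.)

Top species (has prey, but nothing eats it): E, B, A.
Count: 3.

3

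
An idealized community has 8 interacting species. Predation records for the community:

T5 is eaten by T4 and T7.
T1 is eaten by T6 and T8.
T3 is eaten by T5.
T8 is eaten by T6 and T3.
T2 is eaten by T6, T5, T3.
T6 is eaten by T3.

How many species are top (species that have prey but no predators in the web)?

2

Top species (has prey, but nothing eats it): T4, T7.
Count: 2.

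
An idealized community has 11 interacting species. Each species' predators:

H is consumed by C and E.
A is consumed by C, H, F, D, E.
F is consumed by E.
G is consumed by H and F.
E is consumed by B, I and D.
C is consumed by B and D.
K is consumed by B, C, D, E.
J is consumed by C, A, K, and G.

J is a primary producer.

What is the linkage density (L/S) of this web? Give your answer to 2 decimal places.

L/S = 2.09

There are L = 23 links among S = 11 species.
L/S = 23/11 = 2.0909 ≈ 2.09.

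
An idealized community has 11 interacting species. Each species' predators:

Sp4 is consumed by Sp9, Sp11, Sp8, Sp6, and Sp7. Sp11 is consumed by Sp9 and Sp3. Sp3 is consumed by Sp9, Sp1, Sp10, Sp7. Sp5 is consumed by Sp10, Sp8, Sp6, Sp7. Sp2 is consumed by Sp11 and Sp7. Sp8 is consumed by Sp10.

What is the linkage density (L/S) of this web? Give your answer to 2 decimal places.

L/S = 1.64

There are L = 18 links among S = 11 species.
L/S = 18/11 = 1.6364 ≈ 1.64.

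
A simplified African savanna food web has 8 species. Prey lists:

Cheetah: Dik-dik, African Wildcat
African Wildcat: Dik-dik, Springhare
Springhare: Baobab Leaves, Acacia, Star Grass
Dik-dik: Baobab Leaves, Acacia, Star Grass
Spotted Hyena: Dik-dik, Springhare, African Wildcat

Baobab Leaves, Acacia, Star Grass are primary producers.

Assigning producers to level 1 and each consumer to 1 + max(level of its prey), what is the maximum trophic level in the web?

4

Producers (level 1): Baobab Leaves, Acacia, Star Grass.
Baobab Leaves → Dik-dik → African Wildcat → Spotted Hyena gives Spotted Hyena level 4.
No species has a prey at level 4, so no species reaches level 5.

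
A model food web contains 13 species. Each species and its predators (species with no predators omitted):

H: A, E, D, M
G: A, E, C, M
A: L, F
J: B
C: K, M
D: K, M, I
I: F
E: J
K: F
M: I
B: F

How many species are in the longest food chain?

One longest chain: G → E → J → B → F.
It has 5 species and 4 links.

5 species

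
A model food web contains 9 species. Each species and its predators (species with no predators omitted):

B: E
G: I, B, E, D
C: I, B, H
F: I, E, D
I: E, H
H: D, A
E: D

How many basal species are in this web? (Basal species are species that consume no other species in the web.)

Basal species (no prey listed): C, F, G.
Count: 3.

3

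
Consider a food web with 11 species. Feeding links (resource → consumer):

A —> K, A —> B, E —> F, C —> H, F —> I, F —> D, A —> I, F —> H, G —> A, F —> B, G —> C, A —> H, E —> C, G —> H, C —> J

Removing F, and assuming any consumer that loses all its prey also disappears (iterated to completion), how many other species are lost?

1

Remove F.
Round 1: D (all prey gone) → extinct.
No further losses. Total secondary extinctions: 1.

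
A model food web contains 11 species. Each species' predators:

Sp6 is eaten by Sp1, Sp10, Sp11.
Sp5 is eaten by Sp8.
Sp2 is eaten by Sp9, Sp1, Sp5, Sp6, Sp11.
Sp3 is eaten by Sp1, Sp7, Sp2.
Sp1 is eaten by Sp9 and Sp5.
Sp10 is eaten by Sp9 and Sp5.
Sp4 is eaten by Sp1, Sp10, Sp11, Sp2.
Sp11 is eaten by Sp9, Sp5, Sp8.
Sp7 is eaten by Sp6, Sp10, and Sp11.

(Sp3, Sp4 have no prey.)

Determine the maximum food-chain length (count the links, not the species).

One longest chain: Sp3 → Sp7 → Sp6 → Sp10 → Sp5 → Sp8.
It has 6 species and 5 links.

5 links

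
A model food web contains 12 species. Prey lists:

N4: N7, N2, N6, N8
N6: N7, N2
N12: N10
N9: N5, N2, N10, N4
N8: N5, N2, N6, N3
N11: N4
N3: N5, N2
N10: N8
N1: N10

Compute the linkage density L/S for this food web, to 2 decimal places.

There are L = 20 links among S = 12 species.
L/S = 20/12 = 1.6667 ≈ 1.67.

L/S = 1.67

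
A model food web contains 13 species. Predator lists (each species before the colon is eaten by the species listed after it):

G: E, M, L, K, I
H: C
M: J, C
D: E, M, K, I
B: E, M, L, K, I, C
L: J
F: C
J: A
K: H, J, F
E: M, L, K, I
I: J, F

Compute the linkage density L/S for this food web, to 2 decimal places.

L/S = 2.31

There are L = 30 links among S = 13 species.
L/S = 30/13 = 2.3077 ≈ 2.31.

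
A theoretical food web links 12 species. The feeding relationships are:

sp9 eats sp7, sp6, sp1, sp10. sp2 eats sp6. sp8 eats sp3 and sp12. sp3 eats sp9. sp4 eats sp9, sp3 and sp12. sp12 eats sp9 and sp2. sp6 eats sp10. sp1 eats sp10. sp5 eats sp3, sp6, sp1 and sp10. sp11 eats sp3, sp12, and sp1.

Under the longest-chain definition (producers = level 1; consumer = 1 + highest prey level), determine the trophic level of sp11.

Trophic level 5

sp10 is a producer → level 1.
sp1 eats sp10 → level 2.
sp9 eats sp1 (level 2); other prey at levels: sp7 1, sp10 1, sp6 2 → level 3.
sp3 eats sp9 → level 4.
sp11 eats sp3 (level 4); other prey at levels: sp1 2, sp12 4 → level 5.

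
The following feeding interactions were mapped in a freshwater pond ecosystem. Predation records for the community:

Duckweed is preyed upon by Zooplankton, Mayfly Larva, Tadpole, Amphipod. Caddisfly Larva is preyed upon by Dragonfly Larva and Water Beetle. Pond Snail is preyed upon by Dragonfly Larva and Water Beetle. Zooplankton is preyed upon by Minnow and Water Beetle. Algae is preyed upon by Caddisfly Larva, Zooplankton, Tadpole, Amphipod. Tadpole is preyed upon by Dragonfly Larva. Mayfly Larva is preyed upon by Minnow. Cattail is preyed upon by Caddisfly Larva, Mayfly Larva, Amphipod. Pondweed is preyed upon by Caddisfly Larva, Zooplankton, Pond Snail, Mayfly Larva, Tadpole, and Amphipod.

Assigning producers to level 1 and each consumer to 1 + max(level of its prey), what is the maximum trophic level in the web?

Producers (level 1): Cattail, Algae, Pondweed, Duckweed.
Algae → Tadpole → Dragonfly Larva gives Dragonfly Larva level 3.
No species has a prey at level 3, so no species reaches level 4.

3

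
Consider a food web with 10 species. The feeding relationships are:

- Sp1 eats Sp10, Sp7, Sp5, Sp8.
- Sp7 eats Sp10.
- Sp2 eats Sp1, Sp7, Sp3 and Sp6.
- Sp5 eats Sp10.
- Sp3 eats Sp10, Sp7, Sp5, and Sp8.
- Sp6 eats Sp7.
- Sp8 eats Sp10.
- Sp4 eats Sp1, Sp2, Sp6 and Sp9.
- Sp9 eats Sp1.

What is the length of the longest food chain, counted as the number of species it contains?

One longest chain: Sp10 → Sp7 → Sp1 → Sp9 → Sp4.
It has 5 species and 4 links.

5 species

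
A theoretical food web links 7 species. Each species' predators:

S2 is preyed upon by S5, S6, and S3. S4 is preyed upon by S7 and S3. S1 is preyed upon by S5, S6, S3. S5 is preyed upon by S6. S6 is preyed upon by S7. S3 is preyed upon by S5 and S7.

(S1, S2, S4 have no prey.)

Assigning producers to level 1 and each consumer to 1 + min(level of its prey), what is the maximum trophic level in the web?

2

Producers (level 1): S1, S2, S4.
Following each consumer down to its lowest-level prey: S1 → S5 (levels 1 through 2).
All prey of S5 (S1 1, S2 1, S3 2) are at level 1 or above, so S5 is at level 1 + 1 = 2.
Every consumer has at least one prey at level 1 or below, so none exceeds level 2.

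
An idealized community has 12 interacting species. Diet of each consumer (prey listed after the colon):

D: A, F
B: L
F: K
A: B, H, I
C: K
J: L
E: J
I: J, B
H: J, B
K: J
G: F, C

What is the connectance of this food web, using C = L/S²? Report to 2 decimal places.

C = 0.12

The web has S = 12 species and L = 17 feeding links.
C = L / S² = 17 / 144 = 0.1181 ≈ 0.12.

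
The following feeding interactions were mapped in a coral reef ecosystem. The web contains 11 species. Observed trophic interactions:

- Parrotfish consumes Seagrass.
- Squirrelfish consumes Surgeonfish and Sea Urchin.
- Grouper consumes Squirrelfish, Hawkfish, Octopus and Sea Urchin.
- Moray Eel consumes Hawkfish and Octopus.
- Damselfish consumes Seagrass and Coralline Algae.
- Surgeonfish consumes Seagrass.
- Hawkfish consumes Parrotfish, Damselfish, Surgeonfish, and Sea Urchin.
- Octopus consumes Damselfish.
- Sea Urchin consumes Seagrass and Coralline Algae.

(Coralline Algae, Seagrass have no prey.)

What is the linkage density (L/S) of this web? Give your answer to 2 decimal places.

There are L = 19 links among S = 11 species.
L/S = 19/11 = 1.7273 ≈ 1.73.

L/S = 1.73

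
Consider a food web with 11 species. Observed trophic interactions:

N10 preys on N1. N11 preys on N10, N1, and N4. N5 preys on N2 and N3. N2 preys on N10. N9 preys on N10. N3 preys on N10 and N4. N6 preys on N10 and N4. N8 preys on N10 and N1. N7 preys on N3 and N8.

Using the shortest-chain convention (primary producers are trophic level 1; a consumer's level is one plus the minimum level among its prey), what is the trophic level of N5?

Trophic level 3

N4 is a producer → level 1.
N3 eats N4 → level 2.
N5 eats N3 → level 3.
No prey of N5 is below level 2, so 3 is the minimum.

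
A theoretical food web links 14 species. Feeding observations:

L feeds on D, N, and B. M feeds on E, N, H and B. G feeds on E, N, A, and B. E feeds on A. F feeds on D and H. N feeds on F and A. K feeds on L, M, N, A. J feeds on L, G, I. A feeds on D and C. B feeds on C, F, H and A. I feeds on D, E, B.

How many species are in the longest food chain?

5 species

One longest chain: H → F → B → L → K.
It has 5 species and 4 links.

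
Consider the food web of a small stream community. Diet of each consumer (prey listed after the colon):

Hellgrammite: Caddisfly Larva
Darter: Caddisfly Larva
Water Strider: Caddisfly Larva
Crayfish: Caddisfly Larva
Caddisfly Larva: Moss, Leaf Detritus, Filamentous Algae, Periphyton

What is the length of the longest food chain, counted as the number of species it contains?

One longest chain: Moss → Caddisfly Larva → Crayfish.
It has 3 species and 2 links.

3 species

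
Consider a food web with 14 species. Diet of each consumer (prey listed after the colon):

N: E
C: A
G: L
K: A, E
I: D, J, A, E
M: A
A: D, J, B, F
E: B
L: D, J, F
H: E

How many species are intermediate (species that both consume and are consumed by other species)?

Intermediate species (has both prey and predators): L, A, E.
Count: 3.

3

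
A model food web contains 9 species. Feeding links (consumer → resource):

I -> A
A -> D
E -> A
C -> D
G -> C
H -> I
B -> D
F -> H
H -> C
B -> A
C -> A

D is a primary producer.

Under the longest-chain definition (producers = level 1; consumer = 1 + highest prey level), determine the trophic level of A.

Trophic level 2

D is a producer → level 1.
A eats D → level 2.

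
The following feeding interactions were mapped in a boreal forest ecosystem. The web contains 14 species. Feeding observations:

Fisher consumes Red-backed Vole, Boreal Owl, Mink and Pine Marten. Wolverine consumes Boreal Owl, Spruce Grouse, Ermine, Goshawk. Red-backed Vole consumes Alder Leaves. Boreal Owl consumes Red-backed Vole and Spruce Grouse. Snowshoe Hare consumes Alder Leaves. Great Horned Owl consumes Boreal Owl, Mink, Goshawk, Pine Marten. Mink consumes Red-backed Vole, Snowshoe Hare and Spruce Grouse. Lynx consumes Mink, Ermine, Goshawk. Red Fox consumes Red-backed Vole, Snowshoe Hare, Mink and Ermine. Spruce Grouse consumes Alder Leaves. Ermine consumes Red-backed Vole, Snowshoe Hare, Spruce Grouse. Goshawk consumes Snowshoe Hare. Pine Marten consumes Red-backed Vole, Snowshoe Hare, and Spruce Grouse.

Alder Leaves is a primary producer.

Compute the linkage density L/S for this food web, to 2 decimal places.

There are L = 34 links among S = 14 species.
L/S = 34/14 = 2.4286 ≈ 2.43.

L/S = 2.43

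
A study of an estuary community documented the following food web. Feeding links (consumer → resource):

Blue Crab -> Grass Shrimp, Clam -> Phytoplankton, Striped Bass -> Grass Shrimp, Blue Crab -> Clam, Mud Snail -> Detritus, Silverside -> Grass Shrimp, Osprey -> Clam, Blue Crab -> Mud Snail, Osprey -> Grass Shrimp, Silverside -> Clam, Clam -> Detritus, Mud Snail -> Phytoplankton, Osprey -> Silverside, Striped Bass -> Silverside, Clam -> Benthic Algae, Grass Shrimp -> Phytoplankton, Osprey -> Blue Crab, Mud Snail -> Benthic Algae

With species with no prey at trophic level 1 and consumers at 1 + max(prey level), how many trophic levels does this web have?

Basal resources (level 1): Benthic Algae, Detritus, Phytoplankton.
Phytoplankton → Grass Shrimp → Silverside → Striped Bass gives Striped Bass level 4.
No species has a prey at level 4, so no species reaches level 5.

4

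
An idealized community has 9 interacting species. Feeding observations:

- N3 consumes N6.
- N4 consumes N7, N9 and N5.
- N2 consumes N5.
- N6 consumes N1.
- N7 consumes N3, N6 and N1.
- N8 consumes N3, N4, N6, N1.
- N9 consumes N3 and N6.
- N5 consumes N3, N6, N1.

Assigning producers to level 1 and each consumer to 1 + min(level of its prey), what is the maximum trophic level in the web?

Producers (level 1): N1.
Following each consumer down to its lowest-level prey: N1 → N7 → N4 (levels 1 through 3).
All prey of N4 (N7 2, N5 2, N9 3) are at level 2 or above, so N4 is at level 1 + 2 = 3.
Every consumer has at least one prey at level 2 or below, so none exceeds level 3.

3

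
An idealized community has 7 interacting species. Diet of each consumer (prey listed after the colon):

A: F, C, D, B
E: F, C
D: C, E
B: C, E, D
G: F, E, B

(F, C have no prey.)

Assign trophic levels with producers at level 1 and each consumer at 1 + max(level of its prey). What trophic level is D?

F is a producer → level 1.
E eats F (level 1); other prey at levels: C 1 → level 2.
D eats E (level 2); other prey at levels: C 1 → level 3.

Trophic level 3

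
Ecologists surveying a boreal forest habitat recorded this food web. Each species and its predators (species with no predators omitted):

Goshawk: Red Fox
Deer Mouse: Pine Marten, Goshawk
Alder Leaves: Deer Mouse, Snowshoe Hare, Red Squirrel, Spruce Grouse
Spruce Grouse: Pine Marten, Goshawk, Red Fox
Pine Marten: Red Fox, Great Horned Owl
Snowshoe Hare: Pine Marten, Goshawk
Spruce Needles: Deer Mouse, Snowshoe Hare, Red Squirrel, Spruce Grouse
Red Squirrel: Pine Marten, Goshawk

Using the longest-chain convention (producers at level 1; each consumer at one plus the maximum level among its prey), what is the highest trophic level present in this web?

4

Producers (level 1): Spruce Needles, Alder Leaves.
Spruce Needles → Deer Mouse → Pine Marten → Red Fox gives Red Fox level 4.
No species has a prey at level 4, so no species reaches level 5.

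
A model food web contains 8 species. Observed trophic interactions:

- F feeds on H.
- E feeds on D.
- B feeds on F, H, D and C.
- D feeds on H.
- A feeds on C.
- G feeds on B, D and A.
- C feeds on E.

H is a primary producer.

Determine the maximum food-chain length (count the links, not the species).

One longest chain: H → D → E → C → A → G.
It has 6 species and 5 links.

5 links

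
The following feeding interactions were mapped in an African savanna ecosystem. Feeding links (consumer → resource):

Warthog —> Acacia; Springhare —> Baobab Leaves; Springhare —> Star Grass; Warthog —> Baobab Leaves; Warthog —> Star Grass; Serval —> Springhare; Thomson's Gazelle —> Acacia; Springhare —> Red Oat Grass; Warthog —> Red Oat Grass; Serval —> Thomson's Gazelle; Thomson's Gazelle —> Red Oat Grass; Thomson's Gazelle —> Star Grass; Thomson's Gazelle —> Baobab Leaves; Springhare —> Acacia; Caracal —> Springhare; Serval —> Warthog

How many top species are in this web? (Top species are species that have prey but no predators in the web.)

Top species (has prey, but nothing eats it): Caracal, Serval.
Count: 2.

2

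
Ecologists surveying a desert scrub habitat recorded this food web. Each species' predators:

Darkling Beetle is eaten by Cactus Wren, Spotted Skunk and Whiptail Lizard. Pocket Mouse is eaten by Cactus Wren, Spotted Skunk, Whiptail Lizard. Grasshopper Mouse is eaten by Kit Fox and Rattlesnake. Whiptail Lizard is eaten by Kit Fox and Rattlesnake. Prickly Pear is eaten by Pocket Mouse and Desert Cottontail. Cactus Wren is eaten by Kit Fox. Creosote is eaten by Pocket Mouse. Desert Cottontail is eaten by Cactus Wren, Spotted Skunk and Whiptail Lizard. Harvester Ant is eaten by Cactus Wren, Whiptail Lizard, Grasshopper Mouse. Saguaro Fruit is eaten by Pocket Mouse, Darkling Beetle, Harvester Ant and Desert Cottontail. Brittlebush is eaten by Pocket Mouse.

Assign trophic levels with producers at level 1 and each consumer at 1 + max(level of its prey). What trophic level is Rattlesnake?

Prickly Pear is a producer → level 1.
Pocket Mouse eats Prickly Pear (level 1); other prey at levels: Brittlebush 1, Creosote 1, Saguaro Fruit 1 → level 2.
Whiptail Lizard eats Pocket Mouse (level 2); other prey at levels: Desert Cottontail 2, Harvester Ant 2, Darkling Beetle 2 → level 3.
Rattlesnake eats Whiptail Lizard (level 3); other prey at levels: Grasshopper Mouse 3 → level 4.

Trophic level 4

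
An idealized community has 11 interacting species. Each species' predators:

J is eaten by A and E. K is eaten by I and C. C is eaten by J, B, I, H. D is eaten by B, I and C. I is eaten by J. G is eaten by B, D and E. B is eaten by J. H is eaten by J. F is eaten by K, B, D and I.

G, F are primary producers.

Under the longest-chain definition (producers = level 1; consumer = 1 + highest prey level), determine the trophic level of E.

G is a producer → level 1.
D eats G (level 1); other prey at levels: F 1 → level 2.
C eats D (level 2); other prey at levels: K 2 → level 3.
I eats C (level 3); other prey at levels: F 1, D 2, K 2 → level 4.
J eats I (level 4); other prey at levels: C 3, B 4, H 4 → level 5.
E eats J (level 5); other prey at levels: G 1 → level 6.

Trophic level 6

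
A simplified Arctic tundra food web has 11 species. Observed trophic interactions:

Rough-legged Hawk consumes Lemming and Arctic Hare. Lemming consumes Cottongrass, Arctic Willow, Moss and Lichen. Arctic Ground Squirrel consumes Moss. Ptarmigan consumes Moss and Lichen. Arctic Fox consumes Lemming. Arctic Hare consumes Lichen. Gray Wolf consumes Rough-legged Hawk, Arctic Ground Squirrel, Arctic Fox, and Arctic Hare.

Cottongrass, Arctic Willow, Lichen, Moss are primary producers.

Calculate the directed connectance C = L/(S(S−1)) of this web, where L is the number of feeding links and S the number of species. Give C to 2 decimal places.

C = 0.14

The web has S = 11 species and L = 15 feeding links.
C = L / (S(S−1)) = 15 / 110 = 0.1364 ≈ 0.14.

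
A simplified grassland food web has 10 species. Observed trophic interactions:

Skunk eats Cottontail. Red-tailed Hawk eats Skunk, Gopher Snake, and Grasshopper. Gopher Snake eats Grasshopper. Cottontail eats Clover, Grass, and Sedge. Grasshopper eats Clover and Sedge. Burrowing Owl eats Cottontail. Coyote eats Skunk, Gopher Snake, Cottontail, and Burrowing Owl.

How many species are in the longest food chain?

One longest chain: Clover → Grasshopper → Gopher Snake → Red-tailed Hawk.
It has 4 species and 3 links.

4 species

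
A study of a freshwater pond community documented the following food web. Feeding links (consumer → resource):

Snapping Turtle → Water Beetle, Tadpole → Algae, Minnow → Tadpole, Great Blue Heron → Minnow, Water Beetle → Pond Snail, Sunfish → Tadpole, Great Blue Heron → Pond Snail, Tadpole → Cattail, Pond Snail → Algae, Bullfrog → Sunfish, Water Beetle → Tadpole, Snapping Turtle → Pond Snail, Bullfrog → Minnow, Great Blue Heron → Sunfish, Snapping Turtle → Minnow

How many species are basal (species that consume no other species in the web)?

2

Basal species (no prey listed): Cattail, Algae.
Count: 2.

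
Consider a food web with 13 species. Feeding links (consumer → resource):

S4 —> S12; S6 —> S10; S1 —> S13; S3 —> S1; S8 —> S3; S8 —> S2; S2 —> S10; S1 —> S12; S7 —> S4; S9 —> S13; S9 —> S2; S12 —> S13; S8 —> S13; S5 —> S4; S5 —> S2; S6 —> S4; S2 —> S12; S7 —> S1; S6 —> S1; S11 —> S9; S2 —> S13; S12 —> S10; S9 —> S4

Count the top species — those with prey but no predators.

Top species (has prey, but nothing eats it): S5, S6, S7, S11, S8.
Count: 5.

5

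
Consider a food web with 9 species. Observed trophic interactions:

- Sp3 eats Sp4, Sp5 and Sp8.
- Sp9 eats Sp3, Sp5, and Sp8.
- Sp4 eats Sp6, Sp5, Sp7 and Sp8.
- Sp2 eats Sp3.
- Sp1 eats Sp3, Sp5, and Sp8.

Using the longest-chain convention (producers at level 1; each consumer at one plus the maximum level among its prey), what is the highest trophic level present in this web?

4

Producers (level 1): Sp5, Sp8, Sp7, Sp6.
Sp5 → Sp4 → Sp3 → Sp9 gives Sp9 level 4.
No species has a prey at level 4, so no species reaches level 5.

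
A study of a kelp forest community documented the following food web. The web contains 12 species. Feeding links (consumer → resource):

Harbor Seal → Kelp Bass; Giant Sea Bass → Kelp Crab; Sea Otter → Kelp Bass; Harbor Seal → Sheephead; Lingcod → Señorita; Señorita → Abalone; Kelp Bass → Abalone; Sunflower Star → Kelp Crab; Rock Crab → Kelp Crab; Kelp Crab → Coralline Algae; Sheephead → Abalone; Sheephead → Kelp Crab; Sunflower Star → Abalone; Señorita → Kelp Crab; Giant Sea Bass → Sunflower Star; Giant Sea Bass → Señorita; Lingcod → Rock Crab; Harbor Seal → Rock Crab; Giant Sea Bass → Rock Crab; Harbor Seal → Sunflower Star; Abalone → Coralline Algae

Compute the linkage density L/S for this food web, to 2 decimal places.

There are L = 21 links among S = 12 species.
L/S = 21/12 = 1.7500 ≈ 1.75.

L/S = 1.75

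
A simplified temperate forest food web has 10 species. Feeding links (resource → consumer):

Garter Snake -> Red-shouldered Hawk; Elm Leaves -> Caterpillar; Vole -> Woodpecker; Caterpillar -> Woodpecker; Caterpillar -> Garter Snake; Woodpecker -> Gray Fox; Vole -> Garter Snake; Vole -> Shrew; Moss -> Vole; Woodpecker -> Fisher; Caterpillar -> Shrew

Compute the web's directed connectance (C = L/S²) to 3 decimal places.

The web has S = 10 species and L = 11 feeding links.
C = L / S² = 11 / 100 = 0.1100 ≈ 0.110.

C = 0.110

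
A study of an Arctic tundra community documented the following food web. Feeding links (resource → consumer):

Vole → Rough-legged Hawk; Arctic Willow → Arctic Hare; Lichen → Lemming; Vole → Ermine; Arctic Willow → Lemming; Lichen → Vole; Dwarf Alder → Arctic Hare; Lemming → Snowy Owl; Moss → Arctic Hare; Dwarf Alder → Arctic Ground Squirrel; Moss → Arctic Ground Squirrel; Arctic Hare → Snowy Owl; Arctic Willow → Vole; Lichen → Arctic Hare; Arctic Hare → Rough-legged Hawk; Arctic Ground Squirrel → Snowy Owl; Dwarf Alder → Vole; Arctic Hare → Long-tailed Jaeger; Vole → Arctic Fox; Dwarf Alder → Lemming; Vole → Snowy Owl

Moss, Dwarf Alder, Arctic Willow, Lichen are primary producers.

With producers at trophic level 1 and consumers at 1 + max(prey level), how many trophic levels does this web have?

3

Producers (level 1): Moss, Dwarf Alder, Arctic Willow, Lichen.
Dwarf Alder → Vole → Ermine gives Ermine level 3.
No species has a prey at level 3, so no species reaches level 4.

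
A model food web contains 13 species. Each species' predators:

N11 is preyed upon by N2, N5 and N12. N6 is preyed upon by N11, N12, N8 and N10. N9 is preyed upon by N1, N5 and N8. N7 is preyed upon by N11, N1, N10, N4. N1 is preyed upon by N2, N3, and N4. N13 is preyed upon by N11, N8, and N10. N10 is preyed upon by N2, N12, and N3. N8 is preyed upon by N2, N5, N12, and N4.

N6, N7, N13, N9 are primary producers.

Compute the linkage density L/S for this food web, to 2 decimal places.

L/S = 2.08

There are L = 27 links among S = 13 species.
L/S = 27/13 = 2.0769 ≈ 2.08.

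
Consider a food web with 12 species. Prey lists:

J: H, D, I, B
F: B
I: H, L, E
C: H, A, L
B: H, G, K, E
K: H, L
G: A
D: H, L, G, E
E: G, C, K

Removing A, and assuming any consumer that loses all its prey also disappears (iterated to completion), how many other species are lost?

1

Remove A.
Round 1: G (all prey gone) → extinct.
No further losses. Total secondary extinctions: 1.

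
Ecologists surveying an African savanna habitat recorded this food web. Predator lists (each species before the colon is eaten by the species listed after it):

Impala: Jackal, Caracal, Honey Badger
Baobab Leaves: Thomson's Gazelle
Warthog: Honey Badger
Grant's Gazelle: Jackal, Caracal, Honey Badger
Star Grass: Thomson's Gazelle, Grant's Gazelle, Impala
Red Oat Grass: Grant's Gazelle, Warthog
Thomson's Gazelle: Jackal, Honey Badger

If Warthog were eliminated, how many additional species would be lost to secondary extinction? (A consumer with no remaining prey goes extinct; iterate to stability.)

0

Remove Warthog.
Every predator of it retains at least one other prey: Honey Badger still has Thomson's Gazelle, Grant's Gazelle, Impala.
No consumer loses all prey, so no secondary extinctions occur.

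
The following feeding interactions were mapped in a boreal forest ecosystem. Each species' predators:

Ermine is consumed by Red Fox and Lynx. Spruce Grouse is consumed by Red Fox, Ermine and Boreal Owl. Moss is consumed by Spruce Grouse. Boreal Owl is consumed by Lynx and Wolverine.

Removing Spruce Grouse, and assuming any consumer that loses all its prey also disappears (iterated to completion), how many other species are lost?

5

Remove Spruce Grouse.
Round 1: Boreal Owl (all prey gone), Ermine (all prey gone) → extinct.
Round 2: Lynx (all prey gone), Wolverine (all prey gone), Red Fox (all prey gone) → extinct.
No further losses. Total secondary extinctions: 5.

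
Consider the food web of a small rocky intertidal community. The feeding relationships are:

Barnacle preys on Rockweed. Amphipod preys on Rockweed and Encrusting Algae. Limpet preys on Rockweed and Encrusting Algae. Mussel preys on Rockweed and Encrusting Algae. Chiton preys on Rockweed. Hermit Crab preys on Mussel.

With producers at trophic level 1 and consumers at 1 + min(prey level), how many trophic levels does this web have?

Producers (level 1): Rockweed, Encrusting Algae.
Following each consumer down to its lowest-level prey: Rockweed → Mussel → Hermit Crab (levels 1 through 3).
All prey of Hermit Crab (Mussel 2) are at level 2 or above, so Hermit Crab is at level 1 + 2 = 3.
Every consumer has at least one prey at level 2 or below, so none exceeds level 3.

3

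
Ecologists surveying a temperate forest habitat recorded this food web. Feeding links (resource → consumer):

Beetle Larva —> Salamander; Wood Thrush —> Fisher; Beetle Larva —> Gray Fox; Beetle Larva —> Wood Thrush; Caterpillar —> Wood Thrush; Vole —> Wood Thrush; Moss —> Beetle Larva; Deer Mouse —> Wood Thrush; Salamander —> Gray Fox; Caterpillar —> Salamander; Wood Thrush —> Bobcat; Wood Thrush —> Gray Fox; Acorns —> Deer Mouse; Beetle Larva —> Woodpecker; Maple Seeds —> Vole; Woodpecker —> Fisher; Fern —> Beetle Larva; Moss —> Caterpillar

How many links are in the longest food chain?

3 links

One longest chain: Acorns → Deer Mouse → Wood Thrush → Bobcat.
It has 4 species and 3 links.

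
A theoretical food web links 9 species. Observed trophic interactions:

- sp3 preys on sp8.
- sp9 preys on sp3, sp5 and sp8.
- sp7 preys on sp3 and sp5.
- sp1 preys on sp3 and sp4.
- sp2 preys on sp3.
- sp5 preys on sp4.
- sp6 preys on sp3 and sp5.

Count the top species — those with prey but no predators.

Top species (has prey, but nothing eats it): sp7, sp9, sp6, sp2, sp1.
Count: 5.

5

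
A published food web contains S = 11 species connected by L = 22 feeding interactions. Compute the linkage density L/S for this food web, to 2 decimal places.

L/S = 2.00

There are L = 22 links among S = 11 species.
L/S = 22/11 = 2.0000 ≈ 2.00.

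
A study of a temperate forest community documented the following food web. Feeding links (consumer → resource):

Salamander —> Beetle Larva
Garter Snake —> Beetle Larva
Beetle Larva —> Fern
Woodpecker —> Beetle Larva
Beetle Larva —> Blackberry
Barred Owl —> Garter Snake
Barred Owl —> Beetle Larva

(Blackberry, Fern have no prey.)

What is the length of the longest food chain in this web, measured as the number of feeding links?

One longest chain: Blackberry → Beetle Larva → Garter Snake → Barred Owl.
It has 4 species and 3 links.

3 links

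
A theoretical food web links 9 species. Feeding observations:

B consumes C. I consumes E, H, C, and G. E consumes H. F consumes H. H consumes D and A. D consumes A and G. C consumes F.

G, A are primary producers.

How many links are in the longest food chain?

One longest chain: G → D → H → F → C → I.
It has 6 species and 5 links.

5 links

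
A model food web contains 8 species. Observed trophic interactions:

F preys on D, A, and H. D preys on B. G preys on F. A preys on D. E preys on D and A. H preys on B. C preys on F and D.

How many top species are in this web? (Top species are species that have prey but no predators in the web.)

3

Top species (has prey, but nothing eats it): E, C, G.
Count: 3.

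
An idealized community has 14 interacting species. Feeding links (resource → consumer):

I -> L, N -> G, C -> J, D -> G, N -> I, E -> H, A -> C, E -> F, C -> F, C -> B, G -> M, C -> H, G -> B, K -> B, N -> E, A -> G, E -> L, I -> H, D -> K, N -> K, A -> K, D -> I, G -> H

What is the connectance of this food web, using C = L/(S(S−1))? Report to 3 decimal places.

C = 0.126

The web has S = 14 species and L = 23 feeding links.
C = L / (S(S−1)) = 23 / 182 = 0.1264 ≈ 0.126.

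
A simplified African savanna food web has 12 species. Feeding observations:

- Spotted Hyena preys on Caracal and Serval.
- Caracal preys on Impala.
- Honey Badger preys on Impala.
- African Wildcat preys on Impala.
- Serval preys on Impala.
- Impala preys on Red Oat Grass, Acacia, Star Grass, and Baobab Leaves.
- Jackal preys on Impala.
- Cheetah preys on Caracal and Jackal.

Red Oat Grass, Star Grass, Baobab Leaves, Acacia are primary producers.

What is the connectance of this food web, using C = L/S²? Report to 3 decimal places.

The web has S = 12 species and L = 13 feeding links.
C = L / S² = 13 / 144 = 0.0903 ≈ 0.090.

C = 0.090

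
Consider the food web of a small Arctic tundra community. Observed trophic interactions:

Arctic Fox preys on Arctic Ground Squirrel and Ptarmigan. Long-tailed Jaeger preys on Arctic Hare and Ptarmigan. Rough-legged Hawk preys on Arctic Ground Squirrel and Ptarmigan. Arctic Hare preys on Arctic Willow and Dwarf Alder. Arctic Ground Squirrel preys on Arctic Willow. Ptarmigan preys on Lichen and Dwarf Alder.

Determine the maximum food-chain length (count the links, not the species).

One longest chain: Lichen → Ptarmigan → Long-tailed Jaeger.
It has 3 species and 2 links.

2 links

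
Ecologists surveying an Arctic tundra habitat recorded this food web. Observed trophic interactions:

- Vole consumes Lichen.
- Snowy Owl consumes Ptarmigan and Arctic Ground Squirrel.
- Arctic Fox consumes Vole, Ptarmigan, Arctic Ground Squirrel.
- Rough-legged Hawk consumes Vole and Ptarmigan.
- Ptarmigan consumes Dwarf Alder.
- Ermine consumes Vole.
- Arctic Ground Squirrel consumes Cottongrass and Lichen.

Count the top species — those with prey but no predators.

Top species (has prey, but nothing eats it): Ermine, Snowy Owl, Arctic Fox, Rough-legged Hawk.
Count: 4.

4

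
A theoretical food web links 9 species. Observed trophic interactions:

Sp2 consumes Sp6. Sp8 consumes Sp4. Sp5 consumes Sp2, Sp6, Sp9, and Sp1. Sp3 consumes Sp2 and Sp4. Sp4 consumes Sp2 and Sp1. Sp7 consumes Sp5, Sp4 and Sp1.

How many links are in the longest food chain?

3 links

One longest chain: Sp6 → Sp2 → Sp4 → Sp7.
It has 4 species and 3 links.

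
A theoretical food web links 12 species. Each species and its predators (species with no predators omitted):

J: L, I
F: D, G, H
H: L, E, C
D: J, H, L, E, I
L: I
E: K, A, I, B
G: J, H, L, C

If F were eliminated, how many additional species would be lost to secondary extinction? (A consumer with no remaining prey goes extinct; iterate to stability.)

Remove F.
Round 1: D (all prey gone), G (all prey gone) → extinct.
Round 2: J (all prey gone), H (all prey gone) → extinct.
Round 3: L (all prey gone), E (all prey gone), C (all prey gone) → extinct.
Round 4: K (all prey gone), A (all prey gone), I (all prey gone), B (all prey gone) → extinct.
No further losses. Total secondary extinctions: 11.

11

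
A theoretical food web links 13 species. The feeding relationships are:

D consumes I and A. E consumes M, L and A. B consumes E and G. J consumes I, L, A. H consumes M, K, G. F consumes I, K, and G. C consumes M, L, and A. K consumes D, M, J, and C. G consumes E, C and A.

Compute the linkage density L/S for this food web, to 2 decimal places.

L/S = 2.00

There are L = 26 links among S = 13 species.
L/S = 26/13 = 2.0000 ≈ 2.00.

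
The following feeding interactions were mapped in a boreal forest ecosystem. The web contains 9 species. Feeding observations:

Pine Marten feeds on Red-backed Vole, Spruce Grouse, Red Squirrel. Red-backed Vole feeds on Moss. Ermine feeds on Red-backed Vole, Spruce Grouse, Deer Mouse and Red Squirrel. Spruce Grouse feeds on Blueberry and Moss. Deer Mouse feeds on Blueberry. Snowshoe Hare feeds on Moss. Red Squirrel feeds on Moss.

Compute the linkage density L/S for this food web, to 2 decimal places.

L/S = 1.44

There are L = 13 links among S = 9 species.
L/S = 13/9 = 1.4444 ≈ 1.44.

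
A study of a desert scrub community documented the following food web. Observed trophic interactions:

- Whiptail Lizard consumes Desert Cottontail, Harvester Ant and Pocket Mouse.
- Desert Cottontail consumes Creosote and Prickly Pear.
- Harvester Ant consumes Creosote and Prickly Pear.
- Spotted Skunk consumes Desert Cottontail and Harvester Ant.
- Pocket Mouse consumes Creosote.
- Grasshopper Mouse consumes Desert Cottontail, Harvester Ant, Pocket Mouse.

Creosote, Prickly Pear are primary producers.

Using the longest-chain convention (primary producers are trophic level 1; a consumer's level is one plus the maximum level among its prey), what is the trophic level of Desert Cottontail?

Creosote is a producer → level 1.
Desert Cottontail eats Creosote (level 1); other prey at levels: Prickly Pear 1 → level 2.

Trophic level 2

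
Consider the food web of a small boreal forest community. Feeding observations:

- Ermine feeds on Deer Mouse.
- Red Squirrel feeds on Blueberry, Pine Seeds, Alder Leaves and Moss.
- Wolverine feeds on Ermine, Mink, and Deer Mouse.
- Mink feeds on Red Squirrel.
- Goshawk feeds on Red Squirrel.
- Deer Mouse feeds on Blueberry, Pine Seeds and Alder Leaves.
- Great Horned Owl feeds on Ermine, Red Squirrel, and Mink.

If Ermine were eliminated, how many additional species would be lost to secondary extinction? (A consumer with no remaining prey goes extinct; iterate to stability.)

Remove Ermine.
Every predator of it retains at least one other prey: Wolverine still has Deer Mouse, Mink; Great Horned Owl still has Red Squirrel, Mink.
No consumer loses all prey, so no secondary extinctions occur.

0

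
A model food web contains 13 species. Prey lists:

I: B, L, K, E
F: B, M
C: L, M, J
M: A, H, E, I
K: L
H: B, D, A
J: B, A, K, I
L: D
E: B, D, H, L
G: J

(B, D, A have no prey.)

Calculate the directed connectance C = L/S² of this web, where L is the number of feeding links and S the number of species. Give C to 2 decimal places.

The web has S = 13 species and L = 27 feeding links.
C = L / S² = 27 / 169 = 0.1598 ≈ 0.16.

C = 0.16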